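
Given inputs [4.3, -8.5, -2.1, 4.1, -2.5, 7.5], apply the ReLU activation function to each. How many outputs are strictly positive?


ReLU(x) = max(0, x) for each element:
ReLU(4.3) = 4.3
ReLU(-8.5) = 0
ReLU(-2.1) = 0
ReLU(4.1) = 4.1
ReLU(-2.5) = 0
ReLU(7.5) = 7.5
Active neurons (>0): 3

3


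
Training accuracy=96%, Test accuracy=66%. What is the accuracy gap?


Gap = train_accuracy - test_accuracy
= 96 - 66
= 30%
This large gap strongly indicates overfitting.

30


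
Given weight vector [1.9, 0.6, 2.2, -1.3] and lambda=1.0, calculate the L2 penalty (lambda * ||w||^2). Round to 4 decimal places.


Squaring each weight:
1.9^2 = 3.61
0.6^2 = 0.36
2.2^2 = 4.84
(-1.3)^2 = 1.69
Sum of squares = 10.5
Penalty = 1.0 * 10.5 = 10.5000

10.5000


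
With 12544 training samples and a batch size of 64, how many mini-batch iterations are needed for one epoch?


Iterations per epoch = dataset_size / batch_size
= 12544 / 64
= 196

196


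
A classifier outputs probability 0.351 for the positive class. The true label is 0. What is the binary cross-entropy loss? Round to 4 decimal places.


For y=0: Loss = -log(1-p)
= -log(1 - 0.351)
= -log(0.649)
= -(-0.4323)
= 0.4323

0.4323


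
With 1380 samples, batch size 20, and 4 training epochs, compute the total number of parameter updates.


Iterations per epoch = 1380 / 20 = 69
Total updates = iterations_per_epoch * epochs
= 69 * 4
= 276

276


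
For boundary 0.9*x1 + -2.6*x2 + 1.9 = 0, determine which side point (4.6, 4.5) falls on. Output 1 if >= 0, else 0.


Compute 0.9 * 4.6 + -2.6 * 4.5 + 1.9
= 4.14 + -11.7 + 1.9
= -5.66
Since -5.66 < 0, the point is on the negative side.

0


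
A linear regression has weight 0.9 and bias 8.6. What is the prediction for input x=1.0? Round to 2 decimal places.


y = 0.9 * 1.0 + (8.6)
= 0.9 + (8.6)
= 9.50

9.50


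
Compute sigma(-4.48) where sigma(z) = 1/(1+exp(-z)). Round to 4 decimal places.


sigmoid(z) = 1 / (1 + exp(-z))
exp(-(-4.48)) = exp(4.48) = 88.2347
1 + 88.2347 = 89.2347
1 / 89.2347 = 0.0112

0.0112


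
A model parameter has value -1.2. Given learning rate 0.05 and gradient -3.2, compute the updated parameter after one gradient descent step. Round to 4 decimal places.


w_new = w_old - lr * gradient
= -1.2 - 0.05 * -3.2
= -1.2 - (-0.16)
= -1.0400

-1.0400


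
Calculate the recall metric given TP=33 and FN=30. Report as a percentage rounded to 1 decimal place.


Recall = TP / (TP + FN) * 100
= 33 / (33 + 30)
= 33 / 63
= 0.5238
= 52.4%

52.4


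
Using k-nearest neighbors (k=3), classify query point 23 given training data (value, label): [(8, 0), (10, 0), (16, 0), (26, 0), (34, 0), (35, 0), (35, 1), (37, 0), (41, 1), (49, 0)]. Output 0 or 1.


Distances from query 23:
Point 26 (class 0): distance = 3
Point 16 (class 0): distance = 7
Point 34 (class 0): distance = 11
K=3 nearest neighbors: classes = [0, 0, 0]
Votes for class 1: 0 / 3
Majority vote => class 0

0


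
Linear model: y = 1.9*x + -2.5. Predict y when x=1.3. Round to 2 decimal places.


y = 1.9 * 1.3 + (-2.5)
= 2.47 + (-2.5)
= -0.03

-0.03


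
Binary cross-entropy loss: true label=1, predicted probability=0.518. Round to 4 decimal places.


For y=1: Loss = -log(p)
= -log(0.518)
= -(-0.6578)
= 0.6578

0.6578


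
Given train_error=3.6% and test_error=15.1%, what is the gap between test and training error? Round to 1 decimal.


Generalization gap = test_error - train_error
= 15.1 - 3.6
= 11.5%
A large gap suggests overfitting.

11.5


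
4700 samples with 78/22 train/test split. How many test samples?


Train samples = 4700 * 78% = 3666
Test samples = 4700 - 3666
= 1034

1034


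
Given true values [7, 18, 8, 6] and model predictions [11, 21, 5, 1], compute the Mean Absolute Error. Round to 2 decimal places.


Absolute errors: [4, 3, 3, 5]
Sum of absolute errors = 15
MAE = 15 / 4 = 3.75

3.75


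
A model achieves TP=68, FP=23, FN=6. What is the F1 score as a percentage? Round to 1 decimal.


Precision = TP / (TP + FP) = 68 / 91 = 0.7473
Recall = TP / (TP + FN) = 68 / 74 = 0.9189
F1 = 2 * P * R / (P + R)
= 2 * 0.7473 * 0.9189 / (0.7473 + 0.9189)
= 1.3733 / 1.6662
= 0.8242
As percentage: 82.4%

82.4


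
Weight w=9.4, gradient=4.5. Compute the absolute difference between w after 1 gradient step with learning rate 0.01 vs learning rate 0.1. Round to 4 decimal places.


With lr=0.01: w_new = 9.4 - 0.01 * 4.5 = 9.355
With lr=0.1: w_new = 9.4 - 0.1 * 4.5 = 8.95
Absolute difference = |9.355 - 8.95|
= 0.4050

0.4050


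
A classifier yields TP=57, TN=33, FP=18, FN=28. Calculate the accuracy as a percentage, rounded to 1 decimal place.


Accuracy = (TP + TN) / (TP + TN + FP + FN) * 100
= (57 + 33) / (57 + 33 + 18 + 28)
= 90 / 136
= 0.6618
= 66.2%

66.2


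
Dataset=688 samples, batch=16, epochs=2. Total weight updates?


Iterations per epoch = 688 / 16 = 43
Total updates = iterations_per_epoch * epochs
= 43 * 2
= 86

86


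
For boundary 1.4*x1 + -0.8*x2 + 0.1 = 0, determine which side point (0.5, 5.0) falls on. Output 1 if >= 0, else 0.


Compute 1.4 * 0.5 + -0.8 * 5.0 + 0.1
= 0.7 + -4.0 + 0.1
= -3.2
Since -3.2 < 0, the point is on the negative side.

0


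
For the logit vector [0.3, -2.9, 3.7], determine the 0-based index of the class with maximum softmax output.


Softmax is a monotonic transformation, so it preserves the argmax.
We need to find the index of the maximum logit.
Index 0: 0.3
Index 1: -2.9
Index 2: 3.7
Maximum logit = 3.7 at index 2

2


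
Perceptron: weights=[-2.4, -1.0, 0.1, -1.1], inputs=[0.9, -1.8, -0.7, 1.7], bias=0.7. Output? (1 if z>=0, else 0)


z = w . x + b
= -2.4*0.9 + -1.0*-1.8 + 0.1*-0.7 + -1.1*1.7 + 0.7
= -2.16 + 1.8 + -0.07 + -1.87 + 0.7
= -2.3 + 0.7
= -1.6
Since z = -1.6 < 0, output = 0

0


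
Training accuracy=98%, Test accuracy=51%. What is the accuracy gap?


Gap = train_accuracy - test_accuracy
= 98 - 51
= 47%
This large gap strongly indicates overfitting.

47


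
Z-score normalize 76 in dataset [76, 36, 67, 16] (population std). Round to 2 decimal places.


Mean = (76 + 36 + 67 + 16) / 4 = 48.75
Variance = sum((x_i - mean)^2) / n = 577.6875
Std = sqrt(577.6875) = 24.0351
Z = (x - mean) / std
= (76 - 48.75) / 24.0351
= 27.25 / 24.0351
= 1.13

1.13


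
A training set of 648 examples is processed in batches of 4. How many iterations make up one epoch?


Iterations per epoch = dataset_size / batch_size
= 648 / 4
= 162

162


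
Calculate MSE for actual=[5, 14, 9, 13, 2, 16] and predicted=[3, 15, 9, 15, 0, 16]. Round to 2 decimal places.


Differences: [2, -1, 0, -2, 2, 0]
Squared errors: [4, 1, 0, 4, 4, 0]
Sum of squared errors = 13
MSE = 13 / 6 = 2.17

2.17


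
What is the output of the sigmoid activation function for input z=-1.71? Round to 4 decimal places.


sigmoid(z) = 1 / (1 + exp(-z))
exp(-(-1.71)) = exp(1.71) = 5.529
1 + 5.529 = 6.529
1 / 6.529 = 0.1532

0.1532


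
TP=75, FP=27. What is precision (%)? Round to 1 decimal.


Precision = TP / (TP + FP) * 100
= 75 / (75 + 27)
= 75 / 102
= 0.7353
= 73.5%

73.5


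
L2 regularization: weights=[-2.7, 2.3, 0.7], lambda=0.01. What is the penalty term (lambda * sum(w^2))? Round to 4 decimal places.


Squaring each weight:
(-2.7)^2 = 7.29
2.3^2 = 5.29
0.7^2 = 0.49
Sum of squares = 13.07
Penalty = 0.01 * 13.07 = 0.1307

0.1307


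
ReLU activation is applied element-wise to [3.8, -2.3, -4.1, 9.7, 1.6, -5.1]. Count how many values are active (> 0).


ReLU(x) = max(0, x) for each element:
ReLU(3.8) = 3.8
ReLU(-2.3) = 0
ReLU(-4.1) = 0
ReLU(9.7) = 9.7
ReLU(1.6) = 1.6
ReLU(-5.1) = 0
Active neurons (>0): 3

3


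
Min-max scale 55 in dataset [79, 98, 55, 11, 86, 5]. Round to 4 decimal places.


Min = 5, Max = 98
Range = 98 - 5 = 93
Scaled = (x - min) / (max - min)
= (55 - 5) / 93
= 50 / 93
= 0.5376

0.5376


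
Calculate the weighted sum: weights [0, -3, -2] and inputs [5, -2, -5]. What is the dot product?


Element-wise products:
0 * 5 = 0
-3 * -2 = 6
-2 * -5 = 10
Sum = 0 + 6 + 10
= 16

16


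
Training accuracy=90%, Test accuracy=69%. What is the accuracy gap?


Gap = train_accuracy - test_accuracy
= 90 - 69
= 21%
This large gap strongly indicates overfitting.

21


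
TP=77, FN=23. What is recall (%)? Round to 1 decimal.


Recall = TP / (TP + FN) * 100
= 77 / (77 + 23)
= 77 / 100
= 0.77
= 77.0%

77.0


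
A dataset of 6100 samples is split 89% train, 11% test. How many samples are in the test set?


Train samples = 6100 * 89% = 5429
Test samples = 6100 - 5429
= 671

671


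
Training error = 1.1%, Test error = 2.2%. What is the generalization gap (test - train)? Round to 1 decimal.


Generalization gap = test_error - train_error
= 2.2 - 1.1
= 1.1%
A small gap suggests good generalization.

1.1


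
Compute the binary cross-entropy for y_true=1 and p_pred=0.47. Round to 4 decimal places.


For y=1: Loss = -log(p)
= -log(0.47)
= -(-0.755)
= 0.7550

0.7550


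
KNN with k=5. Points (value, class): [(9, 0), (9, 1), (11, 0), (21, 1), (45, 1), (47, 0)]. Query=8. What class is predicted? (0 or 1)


Distances from query 8:
Point 9 (class 0): distance = 1
Point 9 (class 1): distance = 1
Point 11 (class 0): distance = 3
Point 21 (class 1): distance = 13
Point 45 (class 1): distance = 37
K=5 nearest neighbors: classes = [0, 1, 0, 1, 1]
Votes for class 1: 3 / 5
Majority vote => class 1

1


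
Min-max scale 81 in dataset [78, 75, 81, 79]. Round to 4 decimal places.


Min = 75, Max = 81
Range = 81 - 75 = 6
Scaled = (x - min) / (max - min)
= (81 - 75) / 6
= 6 / 6
= 1.0000

1.0000


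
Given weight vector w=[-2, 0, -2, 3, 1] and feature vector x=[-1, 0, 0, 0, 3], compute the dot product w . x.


Element-wise products:
-2 * -1 = 2
0 * 0 = 0
-2 * 0 = 0
3 * 0 = 0
1 * 3 = 3
Sum = 2 + 0 + 0 + 0 + 3
= 5

5


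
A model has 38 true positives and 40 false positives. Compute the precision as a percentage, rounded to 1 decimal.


Precision = TP / (TP + FP) * 100
= 38 / (38 + 40)
= 38 / 78
= 0.4872
= 48.7%

48.7


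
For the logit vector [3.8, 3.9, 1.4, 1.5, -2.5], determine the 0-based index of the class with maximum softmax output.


Softmax is a monotonic transformation, so it preserves the argmax.
We need to find the index of the maximum logit.
Index 0: 3.8
Index 1: 3.9
Index 2: 1.4
Index 3: 1.5
Index 4: -2.5
Maximum logit = 3.9 at index 1

1


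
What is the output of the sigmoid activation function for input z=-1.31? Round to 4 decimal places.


sigmoid(z) = 1 / (1 + exp(-z))
exp(-(-1.31)) = exp(1.31) = 3.7062
1 + 3.7062 = 4.7062
1 / 4.7062 = 0.2125

0.2125


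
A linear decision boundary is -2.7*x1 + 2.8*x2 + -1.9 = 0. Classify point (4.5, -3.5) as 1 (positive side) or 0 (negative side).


Compute -2.7 * 4.5 + 2.8 * -3.5 + -1.9
= -12.15 + -9.8 + -1.9
= -23.85
Since -23.85 < 0, the point is on the negative side.

0


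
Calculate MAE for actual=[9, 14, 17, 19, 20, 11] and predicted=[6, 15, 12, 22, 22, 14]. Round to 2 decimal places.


Absolute errors: [3, 1, 5, 3, 2, 3]
Sum of absolute errors = 17
MAE = 17 / 6 = 2.83

2.83


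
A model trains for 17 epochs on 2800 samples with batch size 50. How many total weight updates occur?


Iterations per epoch = 2800 / 50 = 56
Total updates = iterations_per_epoch * epochs
= 56 * 17
= 952

952


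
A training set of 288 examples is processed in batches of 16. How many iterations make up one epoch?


Iterations per epoch = dataset_size / batch_size
= 288 / 16
= 18

18


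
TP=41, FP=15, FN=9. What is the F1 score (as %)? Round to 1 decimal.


Precision = TP / (TP + FP) = 41 / 56 = 0.7321
Recall = TP / (TP + FN) = 41 / 50 = 0.82
F1 = 2 * P * R / (P + R)
= 2 * 0.7321 * 0.82 / (0.7321 + 0.82)
= 1.2007 / 1.5521
= 0.7736
As percentage: 77.4%

77.4


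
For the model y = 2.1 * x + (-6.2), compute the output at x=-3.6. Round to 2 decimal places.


y = 2.1 * -3.6 + (-6.2)
= -7.56 + (-6.2)
= -13.76

-13.76


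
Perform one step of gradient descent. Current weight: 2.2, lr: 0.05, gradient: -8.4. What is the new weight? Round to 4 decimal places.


w_new = w_old - lr * gradient
= 2.2 - 0.05 * -8.4
= 2.2 - (-0.42)
= 2.6200

2.6200


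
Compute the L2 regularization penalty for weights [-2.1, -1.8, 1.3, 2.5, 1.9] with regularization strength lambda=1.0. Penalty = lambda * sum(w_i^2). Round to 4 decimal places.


Squaring each weight:
(-2.1)^2 = 4.41
(-1.8)^2 = 3.24
1.3^2 = 1.69
2.5^2 = 6.25
1.9^2 = 3.61
Sum of squares = 19.2
Penalty = 1.0 * 19.2 = 19.2000

19.2000


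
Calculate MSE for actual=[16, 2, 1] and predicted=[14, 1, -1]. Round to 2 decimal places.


Differences: [2, 1, 2]
Squared errors: [4, 1, 4]
Sum of squared errors = 9
MSE = 9 / 3 = 3.00

3.00


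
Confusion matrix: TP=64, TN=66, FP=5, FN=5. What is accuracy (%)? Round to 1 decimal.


Accuracy = (TP + TN) / (TP + TN + FP + FN) * 100
= (64 + 66) / (64 + 66 + 5 + 5)
= 130 / 140
= 0.9286
= 92.9%

92.9


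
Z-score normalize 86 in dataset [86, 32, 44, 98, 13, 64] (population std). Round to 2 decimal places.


Mean = (86 + 32 + 44 + 98 + 13 + 64) / 6 = 56.1667
Variance = sum((x_i - mean)^2) / n = 882.8056
Std = sqrt(882.8056) = 29.712
Z = (x - mean) / std
= (86 - 56.1667) / 29.712
= 29.8333 / 29.712
= 1.00

1.00


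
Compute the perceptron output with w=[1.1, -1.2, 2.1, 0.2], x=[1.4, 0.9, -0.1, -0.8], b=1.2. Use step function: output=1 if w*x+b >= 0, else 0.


z = w . x + b
= 1.1*1.4 + -1.2*0.9 + 2.1*-0.1 + 0.2*-0.8 + 1.2
= 1.54 + -1.08 + -0.21 + -0.16 + 1.2
= 0.09 + 1.2
= 1.29
Since z = 1.29 >= 0, output = 1

1


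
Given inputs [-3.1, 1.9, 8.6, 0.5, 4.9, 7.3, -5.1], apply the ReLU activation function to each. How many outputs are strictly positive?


ReLU(x) = max(0, x) for each element:
ReLU(-3.1) = 0
ReLU(1.9) = 1.9
ReLU(8.6) = 8.6
ReLU(0.5) = 0.5
ReLU(4.9) = 4.9
ReLU(7.3) = 7.3
ReLU(-5.1) = 0
Active neurons (>0): 5

5


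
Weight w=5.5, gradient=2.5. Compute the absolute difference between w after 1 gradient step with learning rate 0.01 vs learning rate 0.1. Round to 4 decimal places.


With lr=0.01: w_new = 5.5 - 0.01 * 2.5 = 5.475
With lr=0.1: w_new = 5.5 - 0.1 * 2.5 = 5.25
Absolute difference = |5.475 - 5.25|
= 0.2250

0.2250


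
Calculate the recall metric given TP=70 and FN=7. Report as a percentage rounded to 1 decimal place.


Recall = TP / (TP + FN) * 100
= 70 / (70 + 7)
= 70 / 77
= 0.9091
= 90.9%

90.9


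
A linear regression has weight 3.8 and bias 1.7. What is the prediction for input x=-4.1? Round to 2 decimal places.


y = 3.8 * -4.1 + (1.7)
= -15.58 + (1.7)
= -13.88

-13.88


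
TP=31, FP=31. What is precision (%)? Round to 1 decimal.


Precision = TP / (TP + FP) * 100
= 31 / (31 + 31)
= 31 / 62
= 0.5
= 50.0%

50.0


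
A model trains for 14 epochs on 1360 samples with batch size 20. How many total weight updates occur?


Iterations per epoch = 1360 / 20 = 68
Total updates = iterations_per_epoch * epochs
= 68 * 14
= 952

952


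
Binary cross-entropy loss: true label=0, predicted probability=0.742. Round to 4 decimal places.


For y=0: Loss = -log(1-p)
= -log(1 - 0.742)
= -log(0.258)
= -(-1.3548)
= 1.3548

1.3548


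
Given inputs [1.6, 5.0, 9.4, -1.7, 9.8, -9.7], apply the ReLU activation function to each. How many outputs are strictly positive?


ReLU(x) = max(0, x) for each element:
ReLU(1.6) = 1.6
ReLU(5.0) = 5.0
ReLU(9.4) = 9.4
ReLU(-1.7) = 0
ReLU(9.8) = 9.8
ReLU(-9.7) = 0
Active neurons (>0): 4

4


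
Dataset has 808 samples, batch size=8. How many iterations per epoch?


Iterations per epoch = dataset_size / batch_size
= 808 / 8
= 101

101


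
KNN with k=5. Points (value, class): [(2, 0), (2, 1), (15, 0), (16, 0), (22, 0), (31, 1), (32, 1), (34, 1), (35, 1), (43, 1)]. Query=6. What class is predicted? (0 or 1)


Distances from query 6:
Point 2 (class 0): distance = 4
Point 2 (class 1): distance = 4
Point 15 (class 0): distance = 9
Point 16 (class 0): distance = 10
Point 22 (class 0): distance = 16
K=5 nearest neighbors: classes = [0, 1, 0, 0, 0]
Votes for class 1: 1 / 5
Majority vote => class 0

0


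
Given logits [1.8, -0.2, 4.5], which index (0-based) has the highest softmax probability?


Softmax is a monotonic transformation, so it preserves the argmax.
We need to find the index of the maximum logit.
Index 0: 1.8
Index 1: -0.2
Index 2: 4.5
Maximum logit = 4.5 at index 2

2


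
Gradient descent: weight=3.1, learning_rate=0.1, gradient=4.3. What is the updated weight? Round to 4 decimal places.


w_new = w_old - lr * gradient
= 3.1 - 0.1 * 4.3
= 3.1 - (0.43)
= 2.6700

2.6700


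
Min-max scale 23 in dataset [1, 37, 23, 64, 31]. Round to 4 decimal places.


Min = 1, Max = 64
Range = 64 - 1 = 63
Scaled = (x - min) / (max - min)
= (23 - 1) / 63
= 22 / 63
= 0.3492

0.3492


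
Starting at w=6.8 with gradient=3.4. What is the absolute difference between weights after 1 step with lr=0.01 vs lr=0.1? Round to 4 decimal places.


With lr=0.01: w_new = 6.8 - 0.01 * 3.4 = 6.766
With lr=0.1: w_new = 6.8 - 0.1 * 3.4 = 6.46
Absolute difference = |6.766 - 6.46|
= 0.3060

0.3060


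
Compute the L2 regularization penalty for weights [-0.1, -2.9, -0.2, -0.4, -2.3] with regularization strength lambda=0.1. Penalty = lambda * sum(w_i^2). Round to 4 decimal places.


Squaring each weight:
(-0.1)^2 = 0.01
(-2.9)^2 = 8.41
(-0.2)^2 = 0.04
(-0.4)^2 = 0.16
(-2.3)^2 = 5.29
Sum of squares = 13.91
Penalty = 0.1 * 13.91 = 1.3910

1.3910


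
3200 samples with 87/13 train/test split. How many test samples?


Train samples = 3200 * 87% = 2784
Test samples = 3200 - 2784
= 416

416


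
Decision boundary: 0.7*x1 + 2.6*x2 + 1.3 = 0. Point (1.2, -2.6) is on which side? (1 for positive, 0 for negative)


Compute 0.7 * 1.2 + 2.6 * -2.6 + 1.3
= 0.84 + -6.76 + 1.3
= -4.62
Since -4.62 < 0, the point is on the negative side.

0


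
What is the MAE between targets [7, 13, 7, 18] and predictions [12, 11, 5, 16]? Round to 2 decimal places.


Absolute errors: [5, 2, 2, 2]
Sum of absolute errors = 11
MAE = 11 / 4 = 2.75

2.75


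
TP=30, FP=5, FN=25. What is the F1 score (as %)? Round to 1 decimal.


Precision = TP / (TP + FP) = 30 / 35 = 0.8571
Recall = TP / (TP + FN) = 30 / 55 = 0.5455
F1 = 2 * P * R / (P + R)
= 2 * 0.8571 * 0.5455 / (0.8571 + 0.5455)
= 0.9351 / 1.4026
= 0.6667
As percentage: 66.7%

66.7


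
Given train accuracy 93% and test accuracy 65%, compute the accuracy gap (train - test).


Gap = train_accuracy - test_accuracy
= 93 - 65
= 28%
This large gap strongly indicates overfitting.

28


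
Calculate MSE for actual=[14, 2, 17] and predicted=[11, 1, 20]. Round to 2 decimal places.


Differences: [3, 1, -3]
Squared errors: [9, 1, 9]
Sum of squared errors = 19
MSE = 19 / 3 = 6.33

6.33


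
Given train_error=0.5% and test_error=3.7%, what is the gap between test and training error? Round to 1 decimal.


Generalization gap = test_error - train_error
= 3.7 - 0.5
= 3.2%
A moderate gap.

3.2


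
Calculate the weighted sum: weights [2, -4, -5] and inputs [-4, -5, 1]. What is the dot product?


Element-wise products:
2 * -4 = -8
-4 * -5 = 20
-5 * 1 = -5
Sum = -8 + 20 + -5
= 7

7


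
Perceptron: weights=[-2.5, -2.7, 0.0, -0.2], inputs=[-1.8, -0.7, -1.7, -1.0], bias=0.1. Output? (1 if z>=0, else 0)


z = w . x + b
= -2.5*-1.8 + -2.7*-0.7 + 0.0*-1.7 + -0.2*-1.0 + 0.1
= 4.5 + 1.89 + -0.0 + 0.2 + 0.1
= 6.59 + 0.1
= 6.69
Since z = 6.69 >= 0, output = 1

1


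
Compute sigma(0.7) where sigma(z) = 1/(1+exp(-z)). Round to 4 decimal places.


sigmoid(z) = 1 / (1 + exp(-z))
exp(-(0.7)) = exp(-0.7) = 0.4966
1 + 0.4966 = 1.4966
1 / 1.4966 = 0.6682

0.6682


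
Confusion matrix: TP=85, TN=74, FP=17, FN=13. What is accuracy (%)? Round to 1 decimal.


Accuracy = (TP + TN) / (TP + TN + FP + FN) * 100
= (85 + 74) / (85 + 74 + 17 + 13)
= 159 / 189
= 0.8413
= 84.1%

84.1


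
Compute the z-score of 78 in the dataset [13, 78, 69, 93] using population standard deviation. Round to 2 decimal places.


Mean = (13 + 78 + 69 + 93) / 4 = 63.25
Variance = sum((x_i - mean)^2) / n = 915.1875
Std = sqrt(915.1875) = 30.2521
Z = (x - mean) / std
= (78 - 63.25) / 30.2521
= 14.75 / 30.2521
= 0.49

0.49


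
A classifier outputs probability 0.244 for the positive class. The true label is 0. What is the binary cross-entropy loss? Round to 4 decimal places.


For y=0: Loss = -log(1-p)
= -log(1 - 0.244)
= -log(0.756)
= -(-0.2797)
= 0.2797

0.2797


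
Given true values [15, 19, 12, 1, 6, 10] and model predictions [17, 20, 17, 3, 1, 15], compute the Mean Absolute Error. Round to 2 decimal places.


Absolute errors: [2, 1, 5, 2, 5, 5]
Sum of absolute errors = 20
MAE = 20 / 6 = 3.33

3.33


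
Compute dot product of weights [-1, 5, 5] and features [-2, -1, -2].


Element-wise products:
-1 * -2 = 2
5 * -1 = -5
5 * -2 = -10
Sum = 2 + -5 + -10
= -13

-13


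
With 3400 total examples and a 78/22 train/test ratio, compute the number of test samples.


Train samples = 3400 * 78% = 2652
Test samples = 3400 - 2652
= 748

748


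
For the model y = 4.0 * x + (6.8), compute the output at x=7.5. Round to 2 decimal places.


y = 4.0 * 7.5 + (6.8)
= 30.0 + (6.8)
= 36.80

36.80


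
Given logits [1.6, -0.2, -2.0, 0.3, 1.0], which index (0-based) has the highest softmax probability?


Softmax is a monotonic transformation, so it preserves the argmax.
We need to find the index of the maximum logit.
Index 0: 1.6
Index 1: -0.2
Index 2: -2.0
Index 3: 0.3
Index 4: 1.0
Maximum logit = 1.6 at index 0

0


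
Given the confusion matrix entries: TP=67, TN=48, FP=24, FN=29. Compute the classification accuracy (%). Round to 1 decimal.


Accuracy = (TP + TN) / (TP + TN + FP + FN) * 100
= (67 + 48) / (67 + 48 + 24 + 29)
= 115 / 168
= 0.6845
= 68.5%

68.5


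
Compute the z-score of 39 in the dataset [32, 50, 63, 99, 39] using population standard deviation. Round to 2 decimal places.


Mean = (32 + 50 + 63 + 99 + 39) / 5 = 56.6
Variance = sum((x_i - mean)^2) / n = 559.44
Std = sqrt(559.44) = 23.6525
Z = (x - mean) / std
= (39 - 56.6) / 23.6525
= -17.6 / 23.6525
= -0.74

-0.74


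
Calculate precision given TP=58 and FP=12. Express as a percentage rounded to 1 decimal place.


Precision = TP / (TP + FP) * 100
= 58 / (58 + 12)
= 58 / 70
= 0.8286
= 82.9%

82.9


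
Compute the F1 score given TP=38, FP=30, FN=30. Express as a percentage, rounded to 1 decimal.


Precision = TP / (TP + FP) = 38 / 68 = 0.5588
Recall = TP / (TP + FN) = 38 / 68 = 0.5588
F1 = 2 * P * R / (P + R)
= 2 * 0.5588 * 0.5588 / (0.5588 + 0.5588)
= 0.6246 / 1.1176
= 0.5588
As percentage: 55.9%

55.9


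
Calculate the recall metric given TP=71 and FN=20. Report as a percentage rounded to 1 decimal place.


Recall = TP / (TP + FN) * 100
= 71 / (71 + 20)
= 71 / 91
= 0.7802
= 78.0%

78.0


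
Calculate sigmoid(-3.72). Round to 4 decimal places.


sigmoid(z) = 1 / (1 + exp(-z))
exp(-(-3.72)) = exp(3.72) = 41.2644
1 + 41.2644 = 42.2644
1 / 42.2644 = 0.0237

0.0237


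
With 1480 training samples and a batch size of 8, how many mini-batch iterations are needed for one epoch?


Iterations per epoch = dataset_size / batch_size
= 1480 / 8
= 185

185


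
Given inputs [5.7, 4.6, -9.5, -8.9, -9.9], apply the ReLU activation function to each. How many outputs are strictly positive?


ReLU(x) = max(0, x) for each element:
ReLU(5.7) = 5.7
ReLU(4.6) = 4.6
ReLU(-9.5) = 0
ReLU(-8.9) = 0
ReLU(-9.9) = 0
Active neurons (>0): 2

2


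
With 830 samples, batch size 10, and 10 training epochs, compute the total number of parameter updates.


Iterations per epoch = 830 / 10 = 83
Total updates = iterations_per_epoch * epochs
= 83 * 10
= 830

830


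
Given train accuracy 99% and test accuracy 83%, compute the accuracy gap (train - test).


Gap = train_accuracy - test_accuracy
= 99 - 83
= 16%
This gap suggests the model is overfitting.

16


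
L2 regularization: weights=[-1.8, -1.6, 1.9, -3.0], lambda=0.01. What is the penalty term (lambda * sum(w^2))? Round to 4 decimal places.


Squaring each weight:
(-1.8)^2 = 3.24
(-1.6)^2 = 2.56
1.9^2 = 3.61
(-3.0)^2 = 9.0
Sum of squares = 18.41
Penalty = 0.01 * 18.41 = 0.1841

0.1841


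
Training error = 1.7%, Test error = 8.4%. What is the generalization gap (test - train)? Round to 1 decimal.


Generalization gap = test_error - train_error
= 8.4 - 1.7
= 6.7%
A moderate gap.

6.7


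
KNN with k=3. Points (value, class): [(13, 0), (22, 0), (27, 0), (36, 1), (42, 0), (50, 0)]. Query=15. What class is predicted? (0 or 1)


Distances from query 15:
Point 13 (class 0): distance = 2
Point 22 (class 0): distance = 7
Point 27 (class 0): distance = 12
K=3 nearest neighbors: classes = [0, 0, 0]
Votes for class 1: 0 / 3
Majority vote => class 0

0


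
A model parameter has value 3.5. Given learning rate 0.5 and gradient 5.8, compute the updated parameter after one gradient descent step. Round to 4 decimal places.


w_new = w_old - lr * gradient
= 3.5 - 0.5 * 5.8
= 3.5 - (2.9)
= 0.6000

0.6000


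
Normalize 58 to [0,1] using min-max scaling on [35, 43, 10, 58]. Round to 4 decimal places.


Min = 10, Max = 58
Range = 58 - 10 = 48
Scaled = (x - min) / (max - min)
= (58 - 10) / 48
= 48 / 48
= 1.0000

1.0000


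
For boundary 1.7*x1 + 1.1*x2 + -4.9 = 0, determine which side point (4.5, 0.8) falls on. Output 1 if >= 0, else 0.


Compute 1.7 * 4.5 + 1.1 * 0.8 + -4.9
= 7.65 + 0.88 + -4.9
= 3.63
Since 3.63 >= 0, the point is on the positive side.

1


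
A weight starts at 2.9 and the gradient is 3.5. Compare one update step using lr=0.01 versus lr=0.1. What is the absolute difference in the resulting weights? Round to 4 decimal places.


With lr=0.01: w_new = 2.9 - 0.01 * 3.5 = 2.865
With lr=0.1: w_new = 2.9 - 0.1 * 3.5 = 2.55
Absolute difference = |2.865 - 2.55|
= 0.3150

0.3150


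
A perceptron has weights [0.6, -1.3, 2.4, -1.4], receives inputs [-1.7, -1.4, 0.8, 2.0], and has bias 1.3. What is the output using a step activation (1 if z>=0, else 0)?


z = w . x + b
= 0.6*-1.7 + -1.3*-1.4 + 2.4*0.8 + -1.4*2.0 + 1.3
= -1.02 + 1.82 + 1.92 + -2.8 + 1.3
= -0.08 + 1.3
= 1.22
Since z = 1.22 >= 0, output = 1

1


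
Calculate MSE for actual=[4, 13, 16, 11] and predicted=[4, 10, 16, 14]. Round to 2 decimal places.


Differences: [0, 3, 0, -3]
Squared errors: [0, 9, 0, 9]
Sum of squared errors = 18
MSE = 18 / 4 = 4.50

4.50


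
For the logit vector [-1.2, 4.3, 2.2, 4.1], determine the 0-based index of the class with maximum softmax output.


Softmax is a monotonic transformation, so it preserves the argmax.
We need to find the index of the maximum logit.
Index 0: -1.2
Index 1: 4.3
Index 2: 2.2
Index 3: 4.1
Maximum logit = 4.3 at index 1

1


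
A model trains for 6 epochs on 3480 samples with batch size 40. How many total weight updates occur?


Iterations per epoch = 3480 / 40 = 87
Total updates = iterations_per_epoch * epochs
= 87 * 6
= 522

522


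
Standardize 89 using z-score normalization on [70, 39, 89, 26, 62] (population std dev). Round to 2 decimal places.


Mean = (70 + 39 + 89 + 26 + 62) / 5 = 57.2
Variance = sum((x_i - mean)^2) / n = 500.56
Std = sqrt(500.56) = 22.3732
Z = (x - mean) / std
= (89 - 57.2) / 22.3732
= 31.8 / 22.3732
= 1.42

1.42


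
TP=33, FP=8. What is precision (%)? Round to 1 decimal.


Precision = TP / (TP + FP) * 100
= 33 / (33 + 8)
= 33 / 41
= 0.8049
= 80.5%

80.5


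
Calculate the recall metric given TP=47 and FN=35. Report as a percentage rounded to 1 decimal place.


Recall = TP / (TP + FN) * 100
= 47 / (47 + 35)
= 47 / 82
= 0.5732
= 57.3%

57.3


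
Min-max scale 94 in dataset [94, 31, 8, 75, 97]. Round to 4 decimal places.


Min = 8, Max = 97
Range = 97 - 8 = 89
Scaled = (x - min) / (max - min)
= (94 - 8) / 89
= 86 / 89
= 0.9663

0.9663


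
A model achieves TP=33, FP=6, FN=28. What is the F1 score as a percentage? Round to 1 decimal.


Precision = TP / (TP + FP) = 33 / 39 = 0.8462
Recall = TP / (TP + FN) = 33 / 61 = 0.541
F1 = 2 * P * R / (P + R)
= 2 * 0.8462 * 0.541 / (0.8462 + 0.541)
= 0.9155 / 1.3871
= 0.66
As percentage: 66.0%

66.0


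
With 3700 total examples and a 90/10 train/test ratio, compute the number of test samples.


Train samples = 3700 * 90% = 3330
Test samples = 3700 - 3330
= 370

370


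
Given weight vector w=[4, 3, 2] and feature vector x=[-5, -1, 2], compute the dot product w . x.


Element-wise products:
4 * -5 = -20
3 * -1 = -3
2 * 2 = 4
Sum = -20 + -3 + 4
= -19

-19


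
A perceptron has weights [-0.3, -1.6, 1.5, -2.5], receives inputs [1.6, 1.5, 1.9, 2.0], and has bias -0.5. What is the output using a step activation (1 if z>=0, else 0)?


z = w . x + b
= -0.3*1.6 + -1.6*1.5 + 1.5*1.9 + -2.5*2.0 + -0.5
= -0.48 + -2.4 + 2.85 + -5.0 + -0.5
= -5.03 + -0.5
= -5.53
Since z = -5.53 < 0, output = 0

0


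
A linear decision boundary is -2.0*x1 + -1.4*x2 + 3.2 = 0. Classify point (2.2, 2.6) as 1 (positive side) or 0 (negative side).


Compute -2.0 * 2.2 + -1.4 * 2.6 + 3.2
= -4.4 + -3.64 + 3.2
= -4.84
Since -4.84 < 0, the point is on the negative side.

0


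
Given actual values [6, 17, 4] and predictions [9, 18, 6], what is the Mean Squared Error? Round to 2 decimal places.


Differences: [-3, -1, -2]
Squared errors: [9, 1, 4]
Sum of squared errors = 14
MSE = 14 / 3 = 4.67

4.67


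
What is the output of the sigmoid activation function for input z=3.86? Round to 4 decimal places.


sigmoid(z) = 1 / (1 + exp(-z))
exp(-(3.86)) = exp(-3.86) = 0.0211
1 + 0.0211 = 1.0211
1 / 1.0211 = 0.9794

0.9794


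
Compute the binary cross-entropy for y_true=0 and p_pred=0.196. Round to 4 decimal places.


For y=0: Loss = -log(1-p)
= -log(1 - 0.196)
= -log(0.804)
= -(-0.2182)
= 0.2182

0.2182


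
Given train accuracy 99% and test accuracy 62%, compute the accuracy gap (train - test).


Gap = train_accuracy - test_accuracy
= 99 - 62
= 37%
This large gap strongly indicates overfitting.

37


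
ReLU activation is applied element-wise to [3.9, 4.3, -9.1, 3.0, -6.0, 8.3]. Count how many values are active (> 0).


ReLU(x) = max(0, x) for each element:
ReLU(3.9) = 3.9
ReLU(4.3) = 4.3
ReLU(-9.1) = 0
ReLU(3.0) = 3.0
ReLU(-6.0) = 0
ReLU(8.3) = 8.3
Active neurons (>0): 4

4


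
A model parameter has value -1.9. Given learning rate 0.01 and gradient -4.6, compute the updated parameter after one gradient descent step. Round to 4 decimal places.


w_new = w_old - lr * gradient
= -1.9 - 0.01 * -4.6
= -1.9 - (-0.046)
= -1.8540

-1.8540


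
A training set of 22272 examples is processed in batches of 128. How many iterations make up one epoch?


Iterations per epoch = dataset_size / batch_size
= 22272 / 128
= 174

174


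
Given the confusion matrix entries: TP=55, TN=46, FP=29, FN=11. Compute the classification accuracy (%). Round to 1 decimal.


Accuracy = (TP + TN) / (TP + TN + FP + FN) * 100
= (55 + 46) / (55 + 46 + 29 + 11)
= 101 / 141
= 0.7163
= 71.6%

71.6


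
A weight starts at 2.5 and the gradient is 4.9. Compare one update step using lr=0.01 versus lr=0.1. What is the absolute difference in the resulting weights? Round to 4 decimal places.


With lr=0.01: w_new = 2.5 - 0.01 * 4.9 = 2.451
With lr=0.1: w_new = 2.5 - 0.1 * 4.9 = 2.01
Absolute difference = |2.451 - 2.01|
= 0.4410

0.4410


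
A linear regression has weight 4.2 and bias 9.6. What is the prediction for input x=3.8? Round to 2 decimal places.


y = 4.2 * 3.8 + (9.6)
= 15.96 + (9.6)
= 25.56

25.56


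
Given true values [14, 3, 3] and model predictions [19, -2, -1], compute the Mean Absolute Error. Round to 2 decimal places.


Absolute errors: [5, 5, 4]
Sum of absolute errors = 14
MAE = 14 / 3 = 4.67

4.67


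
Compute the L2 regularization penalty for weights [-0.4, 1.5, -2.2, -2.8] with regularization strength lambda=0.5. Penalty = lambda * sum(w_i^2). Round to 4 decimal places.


Squaring each weight:
(-0.4)^2 = 0.16
1.5^2 = 2.25
(-2.2)^2 = 4.84
(-2.8)^2 = 7.84
Sum of squares = 15.09
Penalty = 0.5 * 15.09 = 7.5450

7.5450


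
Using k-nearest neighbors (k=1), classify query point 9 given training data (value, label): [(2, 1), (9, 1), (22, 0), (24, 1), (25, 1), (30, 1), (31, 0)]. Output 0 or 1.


Distances from query 9:
Point 9 (class 1): distance = 0
K=1 nearest neighbors: classes = [1]
Votes for class 1: 1 / 1
Majority vote => class 1

1


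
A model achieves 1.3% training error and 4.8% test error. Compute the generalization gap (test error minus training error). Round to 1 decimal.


Generalization gap = test_error - train_error
= 4.8 - 1.3
= 3.5%
A moderate gap.

3.5


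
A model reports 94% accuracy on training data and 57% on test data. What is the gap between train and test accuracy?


Gap = train_accuracy - test_accuracy
= 94 - 57
= 37%
This large gap strongly indicates overfitting.

37


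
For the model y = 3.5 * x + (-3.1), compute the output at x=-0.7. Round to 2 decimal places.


y = 3.5 * -0.7 + (-3.1)
= -2.45 + (-3.1)
= -5.55

-5.55


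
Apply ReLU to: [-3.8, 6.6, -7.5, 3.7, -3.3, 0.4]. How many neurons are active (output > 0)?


ReLU(x) = max(0, x) for each element:
ReLU(-3.8) = 0
ReLU(6.6) = 6.6
ReLU(-7.5) = 0
ReLU(3.7) = 3.7
ReLU(-3.3) = 0
ReLU(0.4) = 0.4
Active neurons (>0): 3

3


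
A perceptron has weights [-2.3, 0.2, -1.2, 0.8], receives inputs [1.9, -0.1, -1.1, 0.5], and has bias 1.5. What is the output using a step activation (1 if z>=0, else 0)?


z = w . x + b
= -2.3*1.9 + 0.2*-0.1 + -1.2*-1.1 + 0.8*0.5 + 1.5
= -4.37 + -0.02 + 1.32 + 0.4 + 1.5
= -2.67 + 1.5
= -1.17
Since z = -1.17 < 0, output = 0

0


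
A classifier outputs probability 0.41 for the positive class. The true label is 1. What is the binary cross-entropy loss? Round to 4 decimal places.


For y=1: Loss = -log(p)
= -log(0.41)
= -(-0.8916)
= 0.8916

0.8916


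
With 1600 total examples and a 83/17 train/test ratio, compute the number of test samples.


Train samples = 1600 * 83% = 1328
Test samples = 1600 - 1328
= 272

272


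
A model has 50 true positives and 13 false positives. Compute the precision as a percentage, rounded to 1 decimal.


Precision = TP / (TP + FP) * 100
= 50 / (50 + 13)
= 50 / 63
= 0.7937
= 79.4%

79.4


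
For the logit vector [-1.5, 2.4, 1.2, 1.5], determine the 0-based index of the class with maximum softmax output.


Softmax is a monotonic transformation, so it preserves the argmax.
We need to find the index of the maximum logit.
Index 0: -1.5
Index 1: 2.4
Index 2: 1.2
Index 3: 1.5
Maximum logit = 2.4 at index 1

1


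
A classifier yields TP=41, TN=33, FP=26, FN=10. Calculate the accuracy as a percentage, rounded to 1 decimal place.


Accuracy = (TP + TN) / (TP + TN + FP + FN) * 100
= (41 + 33) / (41 + 33 + 26 + 10)
= 74 / 110
= 0.6727
= 67.3%

67.3


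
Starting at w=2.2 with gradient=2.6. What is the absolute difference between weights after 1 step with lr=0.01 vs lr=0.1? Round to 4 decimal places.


With lr=0.01: w_new = 2.2 - 0.01 * 2.6 = 2.174
With lr=0.1: w_new = 2.2 - 0.1 * 2.6 = 1.94
Absolute difference = |2.174 - 1.94|
= 0.2340

0.2340


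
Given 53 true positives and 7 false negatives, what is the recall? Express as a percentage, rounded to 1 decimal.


Recall = TP / (TP + FN) * 100
= 53 / (53 + 7)
= 53 / 60
= 0.8833
= 88.3%

88.3


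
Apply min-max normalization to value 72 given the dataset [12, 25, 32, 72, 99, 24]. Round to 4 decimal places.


Min = 12, Max = 99
Range = 99 - 12 = 87
Scaled = (x - min) / (max - min)
= (72 - 12) / 87
= 60 / 87
= 0.6897

0.6897


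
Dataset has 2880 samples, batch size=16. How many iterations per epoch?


Iterations per epoch = dataset_size / batch_size
= 2880 / 16
= 180

180


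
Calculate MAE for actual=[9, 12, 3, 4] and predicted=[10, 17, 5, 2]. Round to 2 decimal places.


Absolute errors: [1, 5, 2, 2]
Sum of absolute errors = 10
MAE = 10 / 4 = 2.50

2.50


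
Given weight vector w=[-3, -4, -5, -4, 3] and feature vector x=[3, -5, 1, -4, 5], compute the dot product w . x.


Element-wise products:
-3 * 3 = -9
-4 * -5 = 20
-5 * 1 = -5
-4 * -4 = 16
3 * 5 = 15
Sum = -9 + 20 + -5 + 16 + 15
= 37

37


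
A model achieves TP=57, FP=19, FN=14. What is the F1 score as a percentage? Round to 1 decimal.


Precision = TP / (TP + FP) = 57 / 76 = 0.75
Recall = TP / (TP + FN) = 57 / 71 = 0.8028
F1 = 2 * P * R / (P + R)
= 2 * 0.75 * 0.8028 / (0.75 + 0.8028)
= 1.2042 / 1.5528
= 0.7755
As percentage: 77.6%

77.6


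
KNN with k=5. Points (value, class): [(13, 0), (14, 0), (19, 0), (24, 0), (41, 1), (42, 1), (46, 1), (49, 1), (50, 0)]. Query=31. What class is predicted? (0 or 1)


Distances from query 31:
Point 24 (class 0): distance = 7
Point 41 (class 1): distance = 10
Point 42 (class 1): distance = 11
Point 19 (class 0): distance = 12
Point 46 (class 1): distance = 15
K=5 nearest neighbors: classes = [0, 1, 1, 0, 1]
Votes for class 1: 3 / 5
Majority vote => class 1

1


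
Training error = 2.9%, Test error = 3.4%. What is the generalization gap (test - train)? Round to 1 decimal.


Generalization gap = test_error - train_error
= 3.4 - 2.9
= 0.5%
A small gap suggests good generalization.

0.5


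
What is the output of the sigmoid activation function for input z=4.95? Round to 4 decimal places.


sigmoid(z) = 1 / (1 + exp(-z))
exp(-(4.95)) = exp(-4.95) = 0.0071
1 + 0.0071 = 1.0071
1 / 1.0071 = 0.9930

0.9930


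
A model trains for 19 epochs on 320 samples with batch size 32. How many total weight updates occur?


Iterations per epoch = 320 / 32 = 10
Total updates = iterations_per_epoch * epochs
= 10 * 19
= 190

190


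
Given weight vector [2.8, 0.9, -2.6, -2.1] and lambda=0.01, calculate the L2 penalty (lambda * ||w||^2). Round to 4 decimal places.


Squaring each weight:
2.8^2 = 7.84
0.9^2 = 0.81
(-2.6)^2 = 6.76
(-2.1)^2 = 4.41
Sum of squares = 19.82
Penalty = 0.01 * 19.82 = 0.1982

0.1982


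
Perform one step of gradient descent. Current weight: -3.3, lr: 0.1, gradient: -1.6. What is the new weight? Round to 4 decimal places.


w_new = w_old - lr * gradient
= -3.3 - 0.1 * -1.6
= -3.3 - (-0.16)
= -3.1400

-3.1400


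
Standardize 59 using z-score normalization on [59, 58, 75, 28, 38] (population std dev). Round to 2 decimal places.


Mean = (59 + 58 + 75 + 28 + 38) / 5 = 51.6
Variance = sum((x_i - mean)^2) / n = 277.04
Std = sqrt(277.04) = 16.6445
Z = (x - mean) / std
= (59 - 51.6) / 16.6445
= 7.4 / 16.6445
= 0.44

0.44


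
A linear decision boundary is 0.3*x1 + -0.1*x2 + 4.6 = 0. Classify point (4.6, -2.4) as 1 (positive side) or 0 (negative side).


Compute 0.3 * 4.6 + -0.1 * -2.4 + 4.6
= 1.38 + 0.24 + 4.6
= 6.22
Since 6.22 >= 0, the point is on the positive side.

1


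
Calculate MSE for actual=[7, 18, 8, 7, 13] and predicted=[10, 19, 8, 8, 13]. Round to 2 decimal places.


Differences: [-3, -1, 0, -1, 0]
Squared errors: [9, 1, 0, 1, 0]
Sum of squared errors = 11
MSE = 11 / 5 = 2.20

2.20


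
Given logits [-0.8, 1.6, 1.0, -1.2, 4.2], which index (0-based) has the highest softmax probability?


Softmax is a monotonic transformation, so it preserves the argmax.
We need to find the index of the maximum logit.
Index 0: -0.8
Index 1: 1.6
Index 2: 1.0
Index 3: -1.2
Index 4: 4.2
Maximum logit = 4.2 at index 4

4


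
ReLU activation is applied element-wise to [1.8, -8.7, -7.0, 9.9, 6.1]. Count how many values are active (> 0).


ReLU(x) = max(0, x) for each element:
ReLU(1.8) = 1.8
ReLU(-8.7) = 0
ReLU(-7.0) = 0
ReLU(9.9) = 9.9
ReLU(6.1) = 6.1
Active neurons (>0): 3

3


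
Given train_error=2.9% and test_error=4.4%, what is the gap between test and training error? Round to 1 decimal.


Generalization gap = test_error - train_error
= 4.4 - 2.9
= 1.5%
A small gap suggests good generalization.

1.5
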